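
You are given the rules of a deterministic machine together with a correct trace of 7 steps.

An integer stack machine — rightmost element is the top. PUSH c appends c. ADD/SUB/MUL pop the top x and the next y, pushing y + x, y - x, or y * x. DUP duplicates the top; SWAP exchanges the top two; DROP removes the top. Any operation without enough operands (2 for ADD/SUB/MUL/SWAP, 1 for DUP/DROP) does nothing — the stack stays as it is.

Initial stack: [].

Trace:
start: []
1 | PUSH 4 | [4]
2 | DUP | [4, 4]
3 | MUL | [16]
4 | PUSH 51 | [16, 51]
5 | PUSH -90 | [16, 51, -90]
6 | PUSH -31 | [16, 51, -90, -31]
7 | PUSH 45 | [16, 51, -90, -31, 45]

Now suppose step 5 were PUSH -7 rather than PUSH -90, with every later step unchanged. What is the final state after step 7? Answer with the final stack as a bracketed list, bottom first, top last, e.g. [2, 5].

[16, 51, -7, -31, 45]

(re-executing from step 5 with the substitution; state before step 5: [16, 51])
5 | PUSH -7 | [16, 51, -7]
6 | PUSH -31 | [16, 51, -7, -31]
7 | PUSH 45 | [16, 51, -7, -31, 45]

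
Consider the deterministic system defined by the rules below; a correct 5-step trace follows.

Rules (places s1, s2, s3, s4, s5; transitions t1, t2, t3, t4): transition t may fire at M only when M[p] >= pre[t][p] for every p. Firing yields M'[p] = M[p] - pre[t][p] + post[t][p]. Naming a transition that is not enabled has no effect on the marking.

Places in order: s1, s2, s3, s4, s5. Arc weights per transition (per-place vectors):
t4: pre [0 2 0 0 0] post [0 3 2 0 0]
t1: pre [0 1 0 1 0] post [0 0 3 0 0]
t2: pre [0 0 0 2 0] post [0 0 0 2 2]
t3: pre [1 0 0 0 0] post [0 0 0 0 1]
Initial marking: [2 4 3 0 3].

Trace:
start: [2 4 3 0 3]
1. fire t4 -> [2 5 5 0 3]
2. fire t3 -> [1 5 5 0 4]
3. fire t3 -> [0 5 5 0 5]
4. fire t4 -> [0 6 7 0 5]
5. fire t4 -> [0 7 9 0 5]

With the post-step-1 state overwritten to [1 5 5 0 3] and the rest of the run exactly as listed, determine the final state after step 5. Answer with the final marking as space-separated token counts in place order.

0 7 9 0 4

state after step 1 := [1 5 5 0 3]
2. fire t3 -> [0 5 5 0 4]
3. fire t3 -> [0 5 5 0 4]
4. fire t4 -> [0 6 7 0 4]
5. fire t4 -> [0 7 9 0 4]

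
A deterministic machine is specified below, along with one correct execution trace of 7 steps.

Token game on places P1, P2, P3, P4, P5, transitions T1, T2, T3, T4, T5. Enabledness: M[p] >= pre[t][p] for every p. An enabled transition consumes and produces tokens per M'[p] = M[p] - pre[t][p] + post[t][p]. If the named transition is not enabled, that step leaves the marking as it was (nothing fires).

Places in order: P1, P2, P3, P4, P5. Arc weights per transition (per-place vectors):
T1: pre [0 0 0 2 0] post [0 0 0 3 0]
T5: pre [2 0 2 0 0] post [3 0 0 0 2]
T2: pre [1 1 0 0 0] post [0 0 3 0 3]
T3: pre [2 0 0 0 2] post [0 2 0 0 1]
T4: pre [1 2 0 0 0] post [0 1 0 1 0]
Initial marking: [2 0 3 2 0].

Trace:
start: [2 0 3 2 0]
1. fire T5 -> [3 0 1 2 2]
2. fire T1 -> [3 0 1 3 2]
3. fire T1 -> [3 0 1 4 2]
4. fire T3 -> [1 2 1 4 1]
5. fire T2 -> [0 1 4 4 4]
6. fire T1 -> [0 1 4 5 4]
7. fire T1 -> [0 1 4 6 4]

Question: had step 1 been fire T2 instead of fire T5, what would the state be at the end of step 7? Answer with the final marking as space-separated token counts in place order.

(re-executing from step 1 with the substitution; state before step 1: [2 0 3 2 0])
1. fire T2 -> [2 0 3 2 0]
2. fire T1 -> [2 0 3 3 0]
3. fire T1 -> [2 0 3 4 0]
4. fire T3 -> [2 0 3 4 0]
5. fire T2 -> [2 0 3 4 0]
6. fire T1 -> [2 0 3 5 0]
7. fire T1 -> [2 0 3 6 0]

2 0 3 6 0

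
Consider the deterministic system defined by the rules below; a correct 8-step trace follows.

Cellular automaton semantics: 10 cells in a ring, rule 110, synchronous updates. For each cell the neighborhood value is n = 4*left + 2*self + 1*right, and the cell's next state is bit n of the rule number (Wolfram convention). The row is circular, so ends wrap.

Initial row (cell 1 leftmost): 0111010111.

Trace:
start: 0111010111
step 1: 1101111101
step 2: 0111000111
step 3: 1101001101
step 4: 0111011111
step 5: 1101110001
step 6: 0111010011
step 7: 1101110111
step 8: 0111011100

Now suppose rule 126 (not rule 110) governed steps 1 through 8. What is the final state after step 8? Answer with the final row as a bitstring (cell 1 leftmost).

(re-executing steps 1..8 under rule 126; state before step 1: 0111010111)
step 1: 1101111101
step 2: 0111000111
step 3: 1101101101
step 4: 0111111111
step 5: 1100000001
step 6: 0110000011
step 7: 1111000111
step 8: 0001101100

0001101100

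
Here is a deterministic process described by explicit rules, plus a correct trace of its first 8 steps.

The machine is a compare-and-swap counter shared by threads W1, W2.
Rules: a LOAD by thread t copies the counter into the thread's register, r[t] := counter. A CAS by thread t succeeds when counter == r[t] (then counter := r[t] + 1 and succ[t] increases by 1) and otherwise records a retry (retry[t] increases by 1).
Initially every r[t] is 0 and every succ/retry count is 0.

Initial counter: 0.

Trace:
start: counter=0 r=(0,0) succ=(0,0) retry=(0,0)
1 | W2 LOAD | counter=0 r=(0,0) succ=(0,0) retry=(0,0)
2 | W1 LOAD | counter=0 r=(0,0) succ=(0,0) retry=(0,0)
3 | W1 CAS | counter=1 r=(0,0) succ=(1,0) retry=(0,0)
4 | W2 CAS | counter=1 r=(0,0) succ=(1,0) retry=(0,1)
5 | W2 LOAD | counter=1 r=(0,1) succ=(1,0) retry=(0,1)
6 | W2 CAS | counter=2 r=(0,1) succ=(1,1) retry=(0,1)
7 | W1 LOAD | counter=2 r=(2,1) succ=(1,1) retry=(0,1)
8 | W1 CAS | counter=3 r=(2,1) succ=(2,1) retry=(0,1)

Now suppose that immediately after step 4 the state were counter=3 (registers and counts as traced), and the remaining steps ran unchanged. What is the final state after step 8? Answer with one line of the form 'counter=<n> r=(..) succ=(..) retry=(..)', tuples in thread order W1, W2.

state after step 4 := counter=3 r=(0,0) succ=(1,0) retry=(0,1)
5 | W2 LOAD | counter=3 r=(0,3) succ=(1,0) retry=(0,1)
6 | W2 CAS | counter=4 r=(0,3) succ=(1,1) retry=(0,1)
7 | W1 LOAD | counter=4 r=(4,3) succ=(1,1) retry=(0,1)
8 | W1 CAS | counter=5 r=(4,3) succ=(2,1) retry=(0,1)

counter=5 r=(4,3) succ=(2,1) retry=(0,1)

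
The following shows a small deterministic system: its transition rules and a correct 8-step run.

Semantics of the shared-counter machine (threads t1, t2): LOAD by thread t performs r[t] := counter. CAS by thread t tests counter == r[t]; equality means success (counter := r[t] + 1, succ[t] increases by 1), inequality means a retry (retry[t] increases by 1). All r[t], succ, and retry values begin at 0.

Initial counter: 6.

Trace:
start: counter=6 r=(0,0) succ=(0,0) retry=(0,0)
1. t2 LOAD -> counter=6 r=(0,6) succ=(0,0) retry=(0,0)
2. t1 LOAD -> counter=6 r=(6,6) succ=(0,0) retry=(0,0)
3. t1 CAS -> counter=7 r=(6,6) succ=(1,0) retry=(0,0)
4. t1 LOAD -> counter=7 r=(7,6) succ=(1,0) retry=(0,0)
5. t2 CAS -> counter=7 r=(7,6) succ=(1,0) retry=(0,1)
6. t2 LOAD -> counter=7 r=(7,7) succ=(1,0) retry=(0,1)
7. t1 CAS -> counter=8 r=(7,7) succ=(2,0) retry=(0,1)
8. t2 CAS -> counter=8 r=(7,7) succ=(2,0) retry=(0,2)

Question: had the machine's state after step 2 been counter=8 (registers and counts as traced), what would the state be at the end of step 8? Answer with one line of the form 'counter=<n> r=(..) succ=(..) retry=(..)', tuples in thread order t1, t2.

state after step 2 := counter=8 r=(6,6) succ=(0,0) retry=(0,0)
3. t1 CAS -> counter=8 r=(6,6) succ=(0,0) retry=(1,0)
4. t1 LOAD -> counter=8 r=(8,6) succ=(0,0) retry=(1,0)
5. t2 CAS -> counter=8 r=(8,6) succ=(0,0) retry=(1,1)
6. t2 LOAD -> counter=8 r=(8,8) succ=(0,0) retry=(1,1)
7. t1 CAS -> counter=9 r=(8,8) succ=(1,0) retry=(1,1)
8. t2 CAS -> counter=9 r=(8,8) succ=(1,0) retry=(1,2)

counter=9 r=(8,8) succ=(1,0) retry=(1,2)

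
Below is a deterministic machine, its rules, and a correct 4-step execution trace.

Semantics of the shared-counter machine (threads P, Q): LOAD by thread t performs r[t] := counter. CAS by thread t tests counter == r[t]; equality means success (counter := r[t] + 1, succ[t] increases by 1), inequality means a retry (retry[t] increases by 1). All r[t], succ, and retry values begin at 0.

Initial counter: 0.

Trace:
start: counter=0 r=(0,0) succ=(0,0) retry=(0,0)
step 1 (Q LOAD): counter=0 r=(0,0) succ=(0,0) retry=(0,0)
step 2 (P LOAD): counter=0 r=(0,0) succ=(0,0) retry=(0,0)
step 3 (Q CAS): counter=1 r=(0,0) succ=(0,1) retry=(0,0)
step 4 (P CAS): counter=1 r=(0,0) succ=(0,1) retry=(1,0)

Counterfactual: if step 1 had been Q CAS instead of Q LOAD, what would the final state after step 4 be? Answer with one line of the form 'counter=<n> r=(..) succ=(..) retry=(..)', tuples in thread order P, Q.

counter=2 r=(1,0) succ=(1,1) retry=(0,1)

(re-executing from step 1 with the substitution; state before step 1: counter=0 r=(0,0) succ=(0,0) retry=(0,0))
step 1 (Q CAS): counter=1 r=(0,0) succ=(0,1) retry=(0,0)
step 2 (P LOAD): counter=1 r=(1,0) succ=(0,1) retry=(0,0)
step 3 (Q CAS): counter=1 r=(1,0) succ=(0,1) retry=(0,1)
step 4 (P CAS): counter=2 r=(1,0) succ=(1,1) retry=(0,1)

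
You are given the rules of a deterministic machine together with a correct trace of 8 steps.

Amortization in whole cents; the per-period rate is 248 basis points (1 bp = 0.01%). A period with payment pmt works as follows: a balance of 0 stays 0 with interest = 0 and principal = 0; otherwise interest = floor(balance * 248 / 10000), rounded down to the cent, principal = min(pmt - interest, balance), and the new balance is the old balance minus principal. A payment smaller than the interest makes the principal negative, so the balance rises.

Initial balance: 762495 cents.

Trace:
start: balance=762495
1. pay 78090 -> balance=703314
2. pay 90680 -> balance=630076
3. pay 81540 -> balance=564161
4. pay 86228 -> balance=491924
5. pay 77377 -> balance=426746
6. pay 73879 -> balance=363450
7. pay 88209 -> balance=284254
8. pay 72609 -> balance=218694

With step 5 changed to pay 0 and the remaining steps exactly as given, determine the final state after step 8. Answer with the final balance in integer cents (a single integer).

(re-executing from step 5 with the substitution; state before step 5: balance=491924)
5. pay 0 -> balance=504123
6. pay 73879 -> balance=442746
7. pay 88209 -> balance=365517
8. pay 72609 -> balance=301972

301972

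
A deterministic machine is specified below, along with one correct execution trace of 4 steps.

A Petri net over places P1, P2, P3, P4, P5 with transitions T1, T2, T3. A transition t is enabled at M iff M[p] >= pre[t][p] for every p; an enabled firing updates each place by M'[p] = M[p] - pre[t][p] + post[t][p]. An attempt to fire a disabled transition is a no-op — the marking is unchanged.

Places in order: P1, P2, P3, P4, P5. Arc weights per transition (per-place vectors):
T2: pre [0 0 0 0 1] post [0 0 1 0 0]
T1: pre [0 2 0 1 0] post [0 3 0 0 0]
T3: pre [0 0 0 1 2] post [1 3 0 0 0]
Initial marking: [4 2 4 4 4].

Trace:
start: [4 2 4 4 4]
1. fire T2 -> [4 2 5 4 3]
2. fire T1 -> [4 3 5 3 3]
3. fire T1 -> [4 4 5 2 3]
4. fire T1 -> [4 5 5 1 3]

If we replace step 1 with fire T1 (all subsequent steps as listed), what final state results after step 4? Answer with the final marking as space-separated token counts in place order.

(re-executing from step 1 with the substitution; state before step 1: [4 2 4 4 4])
1. fire T1 -> [4 3 4 3 4]
2. fire T1 -> [4 4 4 2 4]
3. fire T1 -> [4 5 4 1 4]
4. fire T1 -> [4 6 4 0 4]

4 6 4 0 4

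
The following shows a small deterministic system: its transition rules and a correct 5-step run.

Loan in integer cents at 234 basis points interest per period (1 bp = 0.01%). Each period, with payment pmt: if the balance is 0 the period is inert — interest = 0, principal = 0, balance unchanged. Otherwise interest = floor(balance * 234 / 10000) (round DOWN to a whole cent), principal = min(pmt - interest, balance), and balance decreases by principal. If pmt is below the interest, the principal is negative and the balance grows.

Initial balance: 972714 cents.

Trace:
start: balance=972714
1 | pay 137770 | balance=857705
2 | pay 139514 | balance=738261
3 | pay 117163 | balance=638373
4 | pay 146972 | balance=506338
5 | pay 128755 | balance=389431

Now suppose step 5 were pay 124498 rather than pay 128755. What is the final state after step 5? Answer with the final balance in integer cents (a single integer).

393688

(re-executing from step 5 with the substitution; state before step 5: balance=506338)
5 | pay 124498 | balance=393688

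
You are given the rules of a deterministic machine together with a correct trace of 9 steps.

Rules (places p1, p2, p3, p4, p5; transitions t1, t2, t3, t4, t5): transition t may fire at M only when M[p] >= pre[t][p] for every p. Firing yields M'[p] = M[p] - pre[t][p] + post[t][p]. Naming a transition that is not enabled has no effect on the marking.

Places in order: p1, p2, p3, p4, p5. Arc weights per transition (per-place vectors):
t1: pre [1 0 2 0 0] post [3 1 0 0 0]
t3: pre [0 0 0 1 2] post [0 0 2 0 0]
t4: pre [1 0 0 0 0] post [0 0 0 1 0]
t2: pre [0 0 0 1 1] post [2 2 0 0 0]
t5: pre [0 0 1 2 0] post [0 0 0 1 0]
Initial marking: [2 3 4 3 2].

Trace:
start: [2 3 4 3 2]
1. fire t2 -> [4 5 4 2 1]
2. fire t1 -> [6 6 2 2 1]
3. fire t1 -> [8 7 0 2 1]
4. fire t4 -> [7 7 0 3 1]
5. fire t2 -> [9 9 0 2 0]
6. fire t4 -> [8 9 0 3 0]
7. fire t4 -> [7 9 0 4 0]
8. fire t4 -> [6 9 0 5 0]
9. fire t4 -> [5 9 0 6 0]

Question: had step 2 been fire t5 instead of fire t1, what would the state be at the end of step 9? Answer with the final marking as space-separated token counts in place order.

(re-executing from step 2 with the substitution; state before step 2: [4 5 4 2 1])
2. fire t5 -> [4 5 3 1 1]
3. fire t1 -> [6 6 1 1 1]
4. fire t4 -> [5 6 1 2 1]
5. fire t2 -> [7 8 1 1 0]
6. fire t4 -> [6 8 1 2 0]
7. fire t4 -> [5 8 1 3 0]
8. fire t4 -> [4 8 1 4 0]
9. fire t4 -> [3 8 1 5 0]

3 8 1 5 0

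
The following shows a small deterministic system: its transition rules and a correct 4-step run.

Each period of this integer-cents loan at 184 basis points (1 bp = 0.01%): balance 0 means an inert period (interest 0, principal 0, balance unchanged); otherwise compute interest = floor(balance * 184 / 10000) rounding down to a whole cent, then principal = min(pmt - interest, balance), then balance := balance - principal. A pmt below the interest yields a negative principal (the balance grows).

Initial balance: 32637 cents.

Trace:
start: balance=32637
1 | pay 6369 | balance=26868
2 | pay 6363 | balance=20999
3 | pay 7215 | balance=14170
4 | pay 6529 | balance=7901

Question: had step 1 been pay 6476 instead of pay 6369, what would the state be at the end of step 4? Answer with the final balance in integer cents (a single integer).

(re-executing from step 1 with the substitution; state before step 1: balance=32637)
1 | pay 6476 | balance=26761
2 | pay 6363 | balance=20890
3 | pay 7215 | balance=14059
4 | pay 6529 | balance=7788

7788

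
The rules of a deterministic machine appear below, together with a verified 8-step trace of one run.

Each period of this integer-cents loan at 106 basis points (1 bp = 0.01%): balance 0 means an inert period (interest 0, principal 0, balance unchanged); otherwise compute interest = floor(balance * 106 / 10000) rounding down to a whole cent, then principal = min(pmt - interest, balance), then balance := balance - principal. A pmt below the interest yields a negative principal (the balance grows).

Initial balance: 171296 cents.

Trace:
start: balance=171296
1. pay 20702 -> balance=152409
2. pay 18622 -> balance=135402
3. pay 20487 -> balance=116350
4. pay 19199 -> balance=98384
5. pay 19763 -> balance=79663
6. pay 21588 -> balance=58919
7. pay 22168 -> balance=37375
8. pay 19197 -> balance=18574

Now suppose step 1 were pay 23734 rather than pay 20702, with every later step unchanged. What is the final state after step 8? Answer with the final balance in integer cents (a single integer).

(re-executing from step 1 with the substitution; state before step 1: balance=171296)
1. pay 23734 -> balance=149377
2. pay 18622 -> balance=132338
3. pay 20487 -> balance=113253
4. pay 19199 -> balance=95254
5. pay 19763 -> balance=76500
6. pay 21588 -> balance=55722
7. pay 22168 -> balance=34144
8. pay 19197 -> balance=15308

15308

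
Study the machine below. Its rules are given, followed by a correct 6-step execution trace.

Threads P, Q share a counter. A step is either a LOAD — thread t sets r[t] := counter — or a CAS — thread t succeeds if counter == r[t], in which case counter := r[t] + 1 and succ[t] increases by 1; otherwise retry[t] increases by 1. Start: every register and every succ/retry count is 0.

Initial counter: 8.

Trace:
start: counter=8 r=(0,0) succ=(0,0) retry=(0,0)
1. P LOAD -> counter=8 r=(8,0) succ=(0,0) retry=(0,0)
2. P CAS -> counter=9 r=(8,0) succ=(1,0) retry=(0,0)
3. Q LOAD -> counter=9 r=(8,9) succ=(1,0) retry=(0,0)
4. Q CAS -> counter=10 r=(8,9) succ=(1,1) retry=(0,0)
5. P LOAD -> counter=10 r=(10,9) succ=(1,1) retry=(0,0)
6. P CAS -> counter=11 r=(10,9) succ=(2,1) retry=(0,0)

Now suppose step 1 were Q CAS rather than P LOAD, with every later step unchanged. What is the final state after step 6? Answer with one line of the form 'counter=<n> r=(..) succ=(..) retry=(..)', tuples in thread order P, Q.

counter=10 r=(9,8) succ=(1,1) retry=(1,1)

(re-executing from step 1 with the substitution; state before step 1: counter=8 r=(0,0) succ=(0,0) retry=(0,0))
1. Q CAS -> counter=8 r=(0,0) succ=(0,0) retry=(0,1)
2. P CAS -> counter=8 r=(0,0) succ=(0,0) retry=(1,1)
3. Q LOAD -> counter=8 r=(0,8) succ=(0,0) retry=(1,1)
4. Q CAS -> counter=9 r=(0,8) succ=(0,1) retry=(1,1)
5. P LOAD -> counter=9 r=(9,8) succ=(0,1) retry=(1,1)
6. P CAS -> counter=10 r=(9,8) succ=(1,1) retry=(1,1)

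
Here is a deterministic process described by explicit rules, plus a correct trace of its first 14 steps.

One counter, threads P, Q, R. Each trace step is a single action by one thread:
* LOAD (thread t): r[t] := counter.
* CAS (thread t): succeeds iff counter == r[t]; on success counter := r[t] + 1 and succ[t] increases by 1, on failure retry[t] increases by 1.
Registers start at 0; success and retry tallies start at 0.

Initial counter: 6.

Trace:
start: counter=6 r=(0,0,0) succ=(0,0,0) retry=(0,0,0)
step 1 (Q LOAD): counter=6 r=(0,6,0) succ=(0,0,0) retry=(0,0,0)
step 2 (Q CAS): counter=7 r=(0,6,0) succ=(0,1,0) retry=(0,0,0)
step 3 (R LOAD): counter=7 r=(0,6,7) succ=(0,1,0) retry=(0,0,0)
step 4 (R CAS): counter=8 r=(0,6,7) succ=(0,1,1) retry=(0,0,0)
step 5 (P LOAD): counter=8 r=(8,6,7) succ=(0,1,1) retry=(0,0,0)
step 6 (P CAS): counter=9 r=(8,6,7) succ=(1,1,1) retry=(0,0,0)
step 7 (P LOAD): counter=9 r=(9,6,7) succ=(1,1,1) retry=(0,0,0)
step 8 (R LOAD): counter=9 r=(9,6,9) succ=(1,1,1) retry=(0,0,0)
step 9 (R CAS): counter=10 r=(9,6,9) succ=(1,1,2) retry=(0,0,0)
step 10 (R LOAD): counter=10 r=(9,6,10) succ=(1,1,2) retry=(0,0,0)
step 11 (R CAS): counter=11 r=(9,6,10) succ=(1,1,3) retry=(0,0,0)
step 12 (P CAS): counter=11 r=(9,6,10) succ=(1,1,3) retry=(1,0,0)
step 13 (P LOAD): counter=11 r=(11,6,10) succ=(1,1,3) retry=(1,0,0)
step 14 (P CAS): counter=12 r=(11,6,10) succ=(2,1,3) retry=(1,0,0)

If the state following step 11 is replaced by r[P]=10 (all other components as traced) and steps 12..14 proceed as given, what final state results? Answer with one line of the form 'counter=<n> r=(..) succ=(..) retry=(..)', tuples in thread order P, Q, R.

state after step 11 := counter=11 r=(10,6,10) succ=(1,1,3) retry=(0,0,0)
step 12 (P CAS): counter=11 r=(10,6,10) succ=(1,1,3) retry=(1,0,0)
step 13 (P LOAD): counter=11 r=(11,6,10) succ=(1,1,3) retry=(1,0,0)
step 14 (P CAS): counter=12 r=(11,6,10) succ=(2,1,3) retry=(1,0,0)

counter=12 r=(11,6,10) succ=(2,1,3) retry=(1,0,0)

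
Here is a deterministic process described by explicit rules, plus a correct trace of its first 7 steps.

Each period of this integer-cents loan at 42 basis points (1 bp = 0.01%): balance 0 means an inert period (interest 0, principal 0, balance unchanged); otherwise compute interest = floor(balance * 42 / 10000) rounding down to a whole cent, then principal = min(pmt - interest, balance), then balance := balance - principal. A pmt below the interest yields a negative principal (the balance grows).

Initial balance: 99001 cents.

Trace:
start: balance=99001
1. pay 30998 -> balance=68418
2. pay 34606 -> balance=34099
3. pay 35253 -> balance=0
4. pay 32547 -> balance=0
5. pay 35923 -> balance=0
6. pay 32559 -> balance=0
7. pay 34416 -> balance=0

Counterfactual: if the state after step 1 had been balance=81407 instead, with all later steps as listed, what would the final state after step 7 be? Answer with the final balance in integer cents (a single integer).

0

state after step 1 := balance=81407
2. pay 34606 -> balance=47142
3. pay 35253 -> balance=12086
4. pay 32547 -> balance=0
5. pay 35923 -> balance=0
6. pay 32559 -> balance=0
7. pay 34416 -> balance=0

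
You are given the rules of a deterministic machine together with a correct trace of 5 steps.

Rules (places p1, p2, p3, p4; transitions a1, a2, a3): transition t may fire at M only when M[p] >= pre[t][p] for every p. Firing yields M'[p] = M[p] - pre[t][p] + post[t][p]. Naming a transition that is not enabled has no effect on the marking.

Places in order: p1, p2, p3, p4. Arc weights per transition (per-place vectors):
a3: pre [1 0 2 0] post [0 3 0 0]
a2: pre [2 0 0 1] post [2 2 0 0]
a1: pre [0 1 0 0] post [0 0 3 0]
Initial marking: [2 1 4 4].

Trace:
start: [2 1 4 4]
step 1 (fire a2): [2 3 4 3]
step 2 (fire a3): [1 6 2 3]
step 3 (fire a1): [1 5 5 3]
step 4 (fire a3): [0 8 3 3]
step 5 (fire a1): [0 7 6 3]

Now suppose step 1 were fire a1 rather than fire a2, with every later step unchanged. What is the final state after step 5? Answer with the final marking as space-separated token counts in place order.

(re-executing from step 1 with the substitution; state before step 1: [2 1 4 4])
step 1 (fire a1): [2 0 7 4]
step 2 (fire a3): [1 3 5 4]
step 3 (fire a1): [1 2 8 4]
step 4 (fire a3): [0 5 6 4]
step 5 (fire a1): [0 4 9 4]

0 4 9 4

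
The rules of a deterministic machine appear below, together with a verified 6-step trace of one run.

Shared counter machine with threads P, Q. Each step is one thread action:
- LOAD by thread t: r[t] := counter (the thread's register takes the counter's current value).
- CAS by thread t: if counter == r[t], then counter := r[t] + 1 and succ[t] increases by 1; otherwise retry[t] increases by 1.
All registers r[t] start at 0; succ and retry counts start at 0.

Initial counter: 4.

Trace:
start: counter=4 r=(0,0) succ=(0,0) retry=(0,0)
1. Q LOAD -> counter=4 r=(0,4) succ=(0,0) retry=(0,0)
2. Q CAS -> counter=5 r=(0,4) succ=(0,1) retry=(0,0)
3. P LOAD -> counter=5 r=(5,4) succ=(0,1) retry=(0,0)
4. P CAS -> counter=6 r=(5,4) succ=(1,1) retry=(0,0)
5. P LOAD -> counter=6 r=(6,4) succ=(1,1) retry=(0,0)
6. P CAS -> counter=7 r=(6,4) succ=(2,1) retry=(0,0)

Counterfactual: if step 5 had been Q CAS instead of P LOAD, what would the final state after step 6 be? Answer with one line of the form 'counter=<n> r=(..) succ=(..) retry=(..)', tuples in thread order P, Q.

(re-executing from step 5 with the substitution; state before step 5: counter=6 r=(5,4) succ=(1,1) retry=(0,0))
5. Q CAS -> counter=6 r=(5,4) succ=(1,1) retry=(0,1)
6. P CAS -> counter=6 r=(5,4) succ=(1,1) retry=(1,1)

counter=6 r=(5,4) succ=(1,1) retry=(1,1)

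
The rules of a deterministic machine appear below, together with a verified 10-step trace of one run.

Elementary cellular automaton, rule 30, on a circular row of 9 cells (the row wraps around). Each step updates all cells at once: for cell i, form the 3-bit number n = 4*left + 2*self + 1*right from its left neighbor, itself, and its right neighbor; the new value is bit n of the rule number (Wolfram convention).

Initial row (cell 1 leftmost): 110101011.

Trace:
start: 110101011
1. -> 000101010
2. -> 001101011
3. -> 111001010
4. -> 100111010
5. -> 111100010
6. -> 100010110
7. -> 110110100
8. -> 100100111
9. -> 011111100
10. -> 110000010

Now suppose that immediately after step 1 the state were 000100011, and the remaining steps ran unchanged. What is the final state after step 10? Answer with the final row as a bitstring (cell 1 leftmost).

state after step 1 := 000100011
2. -> 101110110
3. -> 101000100
4. -> 101101111
5. -> 001001000
6. -> 011111100
7. -> 110000010
8. -> 101000110
9. -> 101101100
10. -> 101001011

101001011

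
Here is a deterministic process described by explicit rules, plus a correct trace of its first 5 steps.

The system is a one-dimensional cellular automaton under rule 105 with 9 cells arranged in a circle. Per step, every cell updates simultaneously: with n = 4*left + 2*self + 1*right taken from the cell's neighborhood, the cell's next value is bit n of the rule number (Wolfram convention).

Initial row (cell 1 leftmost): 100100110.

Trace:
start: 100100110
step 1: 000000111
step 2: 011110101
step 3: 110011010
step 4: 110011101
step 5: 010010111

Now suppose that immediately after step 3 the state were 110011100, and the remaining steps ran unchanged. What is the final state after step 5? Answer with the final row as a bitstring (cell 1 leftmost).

110001000

state after step 3 := 110011100
step 4: 110010100
step 5: 110001000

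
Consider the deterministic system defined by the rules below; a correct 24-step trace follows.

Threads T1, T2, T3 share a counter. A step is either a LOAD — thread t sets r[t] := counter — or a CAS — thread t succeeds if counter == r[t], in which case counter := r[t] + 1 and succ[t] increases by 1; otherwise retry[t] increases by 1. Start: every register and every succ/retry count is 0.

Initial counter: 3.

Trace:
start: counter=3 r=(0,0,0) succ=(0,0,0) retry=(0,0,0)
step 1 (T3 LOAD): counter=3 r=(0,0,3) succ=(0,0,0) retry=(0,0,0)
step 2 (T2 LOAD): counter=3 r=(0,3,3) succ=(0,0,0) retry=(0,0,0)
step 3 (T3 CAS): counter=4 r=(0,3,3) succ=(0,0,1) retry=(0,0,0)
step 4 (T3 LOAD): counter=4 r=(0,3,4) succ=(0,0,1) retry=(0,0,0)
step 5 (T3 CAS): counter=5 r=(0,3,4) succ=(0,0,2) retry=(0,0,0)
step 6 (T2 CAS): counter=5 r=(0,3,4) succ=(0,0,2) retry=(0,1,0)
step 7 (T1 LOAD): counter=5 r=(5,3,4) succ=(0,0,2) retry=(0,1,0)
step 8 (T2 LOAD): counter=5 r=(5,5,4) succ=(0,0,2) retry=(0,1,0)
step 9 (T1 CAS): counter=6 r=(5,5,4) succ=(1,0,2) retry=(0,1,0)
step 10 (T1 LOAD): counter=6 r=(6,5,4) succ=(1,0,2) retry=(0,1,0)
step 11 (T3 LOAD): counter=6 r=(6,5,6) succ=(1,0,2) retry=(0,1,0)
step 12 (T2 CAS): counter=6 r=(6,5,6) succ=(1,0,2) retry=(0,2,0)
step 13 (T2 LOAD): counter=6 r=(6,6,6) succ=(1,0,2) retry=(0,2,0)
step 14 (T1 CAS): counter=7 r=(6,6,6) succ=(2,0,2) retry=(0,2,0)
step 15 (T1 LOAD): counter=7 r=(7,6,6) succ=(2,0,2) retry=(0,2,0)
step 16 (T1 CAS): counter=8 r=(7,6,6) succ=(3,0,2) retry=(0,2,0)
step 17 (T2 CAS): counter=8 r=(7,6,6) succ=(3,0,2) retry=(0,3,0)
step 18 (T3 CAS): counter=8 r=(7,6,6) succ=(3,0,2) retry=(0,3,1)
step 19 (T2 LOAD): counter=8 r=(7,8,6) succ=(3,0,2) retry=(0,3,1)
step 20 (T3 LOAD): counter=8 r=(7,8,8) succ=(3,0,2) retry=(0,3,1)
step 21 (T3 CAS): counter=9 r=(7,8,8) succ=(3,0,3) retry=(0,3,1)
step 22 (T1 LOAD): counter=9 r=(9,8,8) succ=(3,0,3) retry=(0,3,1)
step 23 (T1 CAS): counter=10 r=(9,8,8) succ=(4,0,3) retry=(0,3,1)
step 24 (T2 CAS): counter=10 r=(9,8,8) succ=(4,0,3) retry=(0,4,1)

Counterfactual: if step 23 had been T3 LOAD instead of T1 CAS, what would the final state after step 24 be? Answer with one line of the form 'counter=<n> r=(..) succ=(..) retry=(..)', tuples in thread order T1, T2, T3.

counter=9 r=(9,8,9) succ=(3,0,3) retry=(0,4,1)

(re-executing from step 23 with the substitution; state before step 23: counter=9 r=(9,8,8) succ=(3,0,3) retry=(0,3,1))
step 23 (T3 LOAD): counter=9 r=(9,8,9) succ=(3,0,3) retry=(0,3,1)
step 24 (T2 CAS): counter=9 r=(9,8,9) succ=(3,0,3) retry=(0,4,1)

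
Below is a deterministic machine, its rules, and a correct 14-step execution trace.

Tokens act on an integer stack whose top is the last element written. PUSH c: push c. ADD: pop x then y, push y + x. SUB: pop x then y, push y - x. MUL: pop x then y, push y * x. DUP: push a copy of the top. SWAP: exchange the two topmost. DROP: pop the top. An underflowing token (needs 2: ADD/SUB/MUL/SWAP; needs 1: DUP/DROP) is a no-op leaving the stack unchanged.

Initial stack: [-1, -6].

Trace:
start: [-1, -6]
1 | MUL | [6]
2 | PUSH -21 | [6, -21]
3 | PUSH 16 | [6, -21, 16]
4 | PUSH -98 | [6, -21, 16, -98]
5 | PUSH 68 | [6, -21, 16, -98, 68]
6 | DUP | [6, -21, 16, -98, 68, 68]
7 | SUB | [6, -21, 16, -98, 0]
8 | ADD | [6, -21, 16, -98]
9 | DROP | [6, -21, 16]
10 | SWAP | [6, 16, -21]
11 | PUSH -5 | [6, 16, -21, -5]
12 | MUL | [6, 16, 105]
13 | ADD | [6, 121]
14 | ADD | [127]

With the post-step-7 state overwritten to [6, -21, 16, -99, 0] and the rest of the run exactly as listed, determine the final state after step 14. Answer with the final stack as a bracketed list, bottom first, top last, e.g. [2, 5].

[127]

state after step 7 := [6, -21, 16, -99, 0]
8 | ADD | [6, -21, 16, -99]
9 | DROP | [6, -21, 16]
10 | SWAP | [6, 16, -21]
11 | PUSH -5 | [6, 16, -21, -5]
12 | MUL | [6, 16, 105]
13 | ADD | [6, 121]
14 | ADD | [127]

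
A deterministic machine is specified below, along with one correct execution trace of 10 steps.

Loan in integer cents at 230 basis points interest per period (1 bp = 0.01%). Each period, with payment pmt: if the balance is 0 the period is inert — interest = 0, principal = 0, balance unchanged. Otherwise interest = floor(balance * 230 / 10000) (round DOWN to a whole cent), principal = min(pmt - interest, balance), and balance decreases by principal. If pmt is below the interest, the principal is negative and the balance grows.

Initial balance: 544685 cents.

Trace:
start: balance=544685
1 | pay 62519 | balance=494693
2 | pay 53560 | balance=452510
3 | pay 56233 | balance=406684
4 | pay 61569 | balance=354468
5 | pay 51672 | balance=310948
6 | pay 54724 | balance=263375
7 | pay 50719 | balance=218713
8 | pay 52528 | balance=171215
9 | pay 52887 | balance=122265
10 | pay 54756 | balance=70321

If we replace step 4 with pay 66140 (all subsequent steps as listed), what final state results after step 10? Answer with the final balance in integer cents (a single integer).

(re-executing from step 4 with the substitution; state before step 4: balance=406684)
4 | pay 66140 | balance=349897
5 | pay 51672 | balance=306272
6 | pay 54724 | balance=258592
7 | pay 50719 | balance=213820
8 | pay 52528 | balance=166209
9 | pay 52887 | balance=117144
10 | pay 54756 | balance=65082

65082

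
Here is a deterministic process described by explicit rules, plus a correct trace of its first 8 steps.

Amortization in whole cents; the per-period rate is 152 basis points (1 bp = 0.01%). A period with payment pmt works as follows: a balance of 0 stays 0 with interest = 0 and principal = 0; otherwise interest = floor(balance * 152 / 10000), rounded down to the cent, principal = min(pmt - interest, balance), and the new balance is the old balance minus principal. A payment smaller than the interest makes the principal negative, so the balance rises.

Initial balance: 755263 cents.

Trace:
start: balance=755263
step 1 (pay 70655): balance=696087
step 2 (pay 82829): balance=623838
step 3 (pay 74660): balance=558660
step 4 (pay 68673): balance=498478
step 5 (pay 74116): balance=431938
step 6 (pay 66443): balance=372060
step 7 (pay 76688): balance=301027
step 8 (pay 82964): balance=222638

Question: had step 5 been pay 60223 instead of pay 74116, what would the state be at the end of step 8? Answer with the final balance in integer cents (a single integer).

(re-executing from step 5 with the substitution; state before step 5: balance=498478)
step 5 (pay 60223): balance=445831
step 6 (pay 66443): balance=386164
step 7 (pay 76688): balance=315345
step 8 (pay 82964): balance=237174

237174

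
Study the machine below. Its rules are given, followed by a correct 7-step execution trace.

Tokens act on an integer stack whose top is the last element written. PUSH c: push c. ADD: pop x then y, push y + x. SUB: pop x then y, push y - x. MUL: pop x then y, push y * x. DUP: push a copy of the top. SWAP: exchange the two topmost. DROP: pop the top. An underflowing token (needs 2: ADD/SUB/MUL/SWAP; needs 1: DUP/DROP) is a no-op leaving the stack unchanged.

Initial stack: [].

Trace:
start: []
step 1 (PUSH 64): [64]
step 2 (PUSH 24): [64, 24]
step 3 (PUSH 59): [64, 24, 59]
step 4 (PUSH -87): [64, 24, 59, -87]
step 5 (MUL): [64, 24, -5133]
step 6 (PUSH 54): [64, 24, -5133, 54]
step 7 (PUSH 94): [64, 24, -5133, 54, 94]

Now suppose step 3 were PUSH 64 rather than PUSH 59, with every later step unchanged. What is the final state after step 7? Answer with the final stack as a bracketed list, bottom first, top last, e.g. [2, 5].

(re-executing from step 3 with the substitution; state before step 3: [64, 24])
step 3 (PUSH 64): [64, 24, 64]
step 4 (PUSH -87): [64, 24, 64, -87]
step 5 (MUL): [64, 24, -5568]
step 6 (PUSH 54): [64, 24, -5568, 54]
step 7 (PUSH 94): [64, 24, -5568, 54, 94]

[64, 24, -5568, 54, 94]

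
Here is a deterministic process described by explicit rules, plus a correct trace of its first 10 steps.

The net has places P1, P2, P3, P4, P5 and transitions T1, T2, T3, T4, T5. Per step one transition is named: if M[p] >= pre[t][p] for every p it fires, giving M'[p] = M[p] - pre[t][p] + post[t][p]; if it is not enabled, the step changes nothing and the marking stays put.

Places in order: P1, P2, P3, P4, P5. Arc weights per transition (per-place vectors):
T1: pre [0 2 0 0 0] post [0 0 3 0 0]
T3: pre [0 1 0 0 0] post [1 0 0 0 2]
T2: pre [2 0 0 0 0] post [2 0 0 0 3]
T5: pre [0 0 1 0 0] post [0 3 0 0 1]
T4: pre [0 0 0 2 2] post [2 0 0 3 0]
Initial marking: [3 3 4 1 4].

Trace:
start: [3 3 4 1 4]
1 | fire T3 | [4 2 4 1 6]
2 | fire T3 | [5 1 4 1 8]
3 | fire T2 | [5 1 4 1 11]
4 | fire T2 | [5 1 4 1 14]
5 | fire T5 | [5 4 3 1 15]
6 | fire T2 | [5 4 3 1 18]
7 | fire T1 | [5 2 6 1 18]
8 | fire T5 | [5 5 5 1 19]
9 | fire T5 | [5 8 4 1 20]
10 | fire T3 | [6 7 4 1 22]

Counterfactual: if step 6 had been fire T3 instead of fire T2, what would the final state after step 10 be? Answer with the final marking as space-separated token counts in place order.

7 6 4 1 21

(re-executing from step 6 with the substitution; state before step 6: [5 4 3 1 15])
6 | fire T3 | [6 3 3 1 17]
7 | fire T1 | [6 1 6 1 17]
8 | fire T5 | [6 4 5 1 18]
9 | fire T5 | [6 7 4 1 19]
10 | fire T3 | [7 6 4 1 21]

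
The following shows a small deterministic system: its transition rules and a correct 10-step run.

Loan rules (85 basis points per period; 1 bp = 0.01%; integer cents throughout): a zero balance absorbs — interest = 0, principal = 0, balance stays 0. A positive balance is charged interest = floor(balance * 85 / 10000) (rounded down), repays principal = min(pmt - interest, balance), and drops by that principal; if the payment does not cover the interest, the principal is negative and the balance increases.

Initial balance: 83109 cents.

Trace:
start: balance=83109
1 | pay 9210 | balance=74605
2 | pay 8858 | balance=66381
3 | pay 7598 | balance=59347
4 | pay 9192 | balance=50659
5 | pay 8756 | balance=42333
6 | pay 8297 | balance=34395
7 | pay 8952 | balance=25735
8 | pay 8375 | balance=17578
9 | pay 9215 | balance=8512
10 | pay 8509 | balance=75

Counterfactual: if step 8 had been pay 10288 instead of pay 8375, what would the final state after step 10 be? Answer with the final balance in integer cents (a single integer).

0

(re-executing from step 8 with the substitution; state before step 8: balance=25735)
8 | pay 10288 | balance=15665
9 | pay 9215 | balance=6583
10 | pay 8509 | balance=0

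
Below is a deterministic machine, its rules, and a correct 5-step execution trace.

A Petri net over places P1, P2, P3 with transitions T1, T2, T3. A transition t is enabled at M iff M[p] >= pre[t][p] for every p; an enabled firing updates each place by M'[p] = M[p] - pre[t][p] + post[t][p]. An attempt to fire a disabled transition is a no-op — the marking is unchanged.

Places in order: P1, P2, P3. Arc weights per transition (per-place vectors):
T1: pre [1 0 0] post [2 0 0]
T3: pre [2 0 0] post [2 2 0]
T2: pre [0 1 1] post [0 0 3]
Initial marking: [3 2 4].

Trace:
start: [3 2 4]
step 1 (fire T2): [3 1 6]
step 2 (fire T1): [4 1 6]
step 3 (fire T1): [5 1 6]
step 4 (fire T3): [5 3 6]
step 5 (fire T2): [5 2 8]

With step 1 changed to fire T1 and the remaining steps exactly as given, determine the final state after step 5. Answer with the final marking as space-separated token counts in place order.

(re-executing from step 1 with the substitution; state before step 1: [3 2 4])
step 1 (fire T1): [4 2 4]
step 2 (fire T1): [5 2 4]
step 3 (fire T1): [6 2 4]
step 4 (fire T3): [6 4 4]
step 5 (fire T2): [6 3 6]

6 3 6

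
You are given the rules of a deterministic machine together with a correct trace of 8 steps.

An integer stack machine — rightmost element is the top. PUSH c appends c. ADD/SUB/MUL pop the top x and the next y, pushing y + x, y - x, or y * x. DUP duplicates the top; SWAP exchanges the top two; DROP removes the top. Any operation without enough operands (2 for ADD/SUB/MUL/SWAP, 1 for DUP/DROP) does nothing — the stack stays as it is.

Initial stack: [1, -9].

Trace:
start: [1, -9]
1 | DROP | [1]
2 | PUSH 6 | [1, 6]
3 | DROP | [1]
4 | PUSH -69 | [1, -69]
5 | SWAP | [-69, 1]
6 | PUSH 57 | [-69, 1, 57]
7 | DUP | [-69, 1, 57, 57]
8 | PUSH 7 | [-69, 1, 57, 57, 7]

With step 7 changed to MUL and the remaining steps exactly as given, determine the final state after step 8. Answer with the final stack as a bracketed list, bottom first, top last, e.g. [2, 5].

[-69, 57, 7]

(re-executing from step 7 with the substitution; state before step 7: [-69, 1, 57])
7 | MUL | [-69, 57]
8 | PUSH 7 | [-69, 57, 7]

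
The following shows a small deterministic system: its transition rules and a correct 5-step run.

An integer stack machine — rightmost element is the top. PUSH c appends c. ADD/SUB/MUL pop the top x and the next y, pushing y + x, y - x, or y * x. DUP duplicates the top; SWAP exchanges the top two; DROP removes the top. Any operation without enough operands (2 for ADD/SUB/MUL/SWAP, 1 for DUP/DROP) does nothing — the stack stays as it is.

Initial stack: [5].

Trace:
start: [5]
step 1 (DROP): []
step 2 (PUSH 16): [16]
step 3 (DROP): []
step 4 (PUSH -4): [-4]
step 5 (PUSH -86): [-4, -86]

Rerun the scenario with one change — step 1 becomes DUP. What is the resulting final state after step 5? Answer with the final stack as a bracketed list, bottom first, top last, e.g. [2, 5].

[5, 5, -4, -86]

(re-executing from step 1 with the substitution; state before step 1: [5])
step 1 (DUP): [5, 5]
step 2 (PUSH 16): [5, 5, 16]
step 3 (DROP): [5, 5]
step 4 (PUSH -4): [5, 5, -4]
step 5 (PUSH -86): [5, 5, -4, -86]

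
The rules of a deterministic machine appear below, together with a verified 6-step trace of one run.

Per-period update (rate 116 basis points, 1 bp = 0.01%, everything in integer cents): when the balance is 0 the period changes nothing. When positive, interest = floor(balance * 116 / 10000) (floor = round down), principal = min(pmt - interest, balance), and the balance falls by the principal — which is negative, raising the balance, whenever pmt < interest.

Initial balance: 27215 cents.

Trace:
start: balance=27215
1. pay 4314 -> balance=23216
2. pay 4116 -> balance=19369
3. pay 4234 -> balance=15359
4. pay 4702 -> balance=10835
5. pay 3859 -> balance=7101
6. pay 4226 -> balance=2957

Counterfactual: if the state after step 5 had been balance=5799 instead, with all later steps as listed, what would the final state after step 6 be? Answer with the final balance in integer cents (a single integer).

1640

state after step 5 := balance=5799
6. pay 4226 -> balance=1640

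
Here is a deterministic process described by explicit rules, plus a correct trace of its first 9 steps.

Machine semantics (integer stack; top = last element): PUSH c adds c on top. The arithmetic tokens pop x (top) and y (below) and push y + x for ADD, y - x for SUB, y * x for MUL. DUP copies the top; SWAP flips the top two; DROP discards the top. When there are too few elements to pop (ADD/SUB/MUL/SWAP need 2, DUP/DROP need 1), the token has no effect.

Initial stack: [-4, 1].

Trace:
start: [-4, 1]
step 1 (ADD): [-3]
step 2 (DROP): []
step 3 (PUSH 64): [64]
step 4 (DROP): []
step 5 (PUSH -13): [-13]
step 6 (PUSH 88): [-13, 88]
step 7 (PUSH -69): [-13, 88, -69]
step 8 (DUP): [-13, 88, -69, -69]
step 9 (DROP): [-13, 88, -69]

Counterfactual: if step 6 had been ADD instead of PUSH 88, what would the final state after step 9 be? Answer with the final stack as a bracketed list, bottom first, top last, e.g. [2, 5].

(re-executing from step 6 with the substitution; state before step 6: [-13])
step 6 (ADD): [-13]
step 7 (PUSH -69): [-13, -69]
step 8 (DUP): [-13, -69, -69]
step 9 (DROP): [-13, -69]

[-13, -69]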